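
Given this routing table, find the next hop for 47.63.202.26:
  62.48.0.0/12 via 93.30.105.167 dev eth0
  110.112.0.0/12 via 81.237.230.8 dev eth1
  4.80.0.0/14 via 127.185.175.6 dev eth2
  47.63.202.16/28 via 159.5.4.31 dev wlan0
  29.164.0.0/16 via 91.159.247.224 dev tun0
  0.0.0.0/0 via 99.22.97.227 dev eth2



Longest prefix match for 47.63.202.26:
  /12 62.48.0.0: no
  /12 110.112.0.0: no
  /14 4.80.0.0: no
  /28 47.63.202.16: MATCH
  /16 29.164.0.0: no
  /0 0.0.0.0: MATCH
Selected: next-hop 159.5.4.31 via wlan0 (matched /28)


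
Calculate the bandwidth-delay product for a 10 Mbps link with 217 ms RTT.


BDP = bandwidth * RTT
= 10 Mbps * 217 ms
= 10 * 1e6 * 217 / 1000 bits
= 2170000 bits
= 271250 bytes
= 264.8926 KB
BDP = 2170000 bits (271250 bytes)


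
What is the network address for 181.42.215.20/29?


IP:   10110101.00101010.11010111.00010100
Mask: 11111111.11111111.11111111.11111000
AND operation:
Net:  10110101.00101010.11010111.00010000
Network: 181.42.215.16/29


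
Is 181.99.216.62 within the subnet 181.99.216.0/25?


Subnet network: 181.99.216.0
Test IP AND mask: 181.99.216.0
Yes, 181.99.216.62 is in 181.99.216.0/25


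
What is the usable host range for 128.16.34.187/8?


Network: 128.0.0.0
Broadcast: 128.255.255.255
First usable = network + 1
Last usable = broadcast - 1
Range: 128.0.0.1 to 128.255.255.254


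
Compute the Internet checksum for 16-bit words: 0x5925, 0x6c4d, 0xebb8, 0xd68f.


Sum all words (with carry folding):
+ 0x5925 = 0x5925
+ 0x6c4d = 0xc572
+ 0xebb8 = 0xb12b
+ 0xd68f = 0x87bb
One's complement: ~0x87bb
Checksum = 0x7844


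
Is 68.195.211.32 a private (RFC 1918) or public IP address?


RFC 1918 private ranges:
  10.0.0.0/8 (10.0.0.0 - 10.255.255.255)
  172.16.0.0/12 (172.16.0.0 - 172.31.255.255)
  192.168.0.0/16 (192.168.0.0 - 192.168.255.255)
Public (not in any RFC 1918 range)


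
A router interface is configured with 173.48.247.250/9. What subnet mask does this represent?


/9 means 9 network bits, 23 host bits
Binary: 11111111100000000000000000000000
Mask: 255.128.0.0


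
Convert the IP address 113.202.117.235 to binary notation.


113 = 01110001
202 = 11001010
117 = 01110101
235 = 11101011
Binary: 01110001.11001010.01110101.11101011


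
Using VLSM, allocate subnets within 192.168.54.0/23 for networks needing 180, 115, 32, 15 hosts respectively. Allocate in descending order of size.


180 hosts -> /24 (254 usable): 192.168.54.0/24
115 hosts -> /25 (126 usable): 192.168.55.0/25
32 hosts -> /26 (62 usable): 192.168.55.128/26
15 hosts -> /27 (30 usable): 192.168.55.192/27
Allocation: 192.168.54.0/24 (180 hosts, 254 usable); 192.168.55.0/25 (115 hosts, 126 usable); 192.168.55.128/26 (32 hosts, 62 usable); 192.168.55.192/27 (15 hosts, 30 usable)


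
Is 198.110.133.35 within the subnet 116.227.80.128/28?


Subnet network: 116.227.80.128
Test IP AND mask: 198.110.133.32
No, 198.110.133.35 is not in 116.227.80.128/28


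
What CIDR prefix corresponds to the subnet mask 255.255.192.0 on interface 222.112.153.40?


Binary: 11111111.11111111.11000000.00000000
Count leading 1s
Prefix: /18


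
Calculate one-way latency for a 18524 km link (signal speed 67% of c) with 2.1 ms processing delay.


Speed = 0.67 * 3e5 km/s = 201000 km/s
Propagation delay = 18524 / 201000 = 0.0922 s = 92.1592 ms
Processing delay = 2.1 ms
Total one-way latency = 94.2592 ms


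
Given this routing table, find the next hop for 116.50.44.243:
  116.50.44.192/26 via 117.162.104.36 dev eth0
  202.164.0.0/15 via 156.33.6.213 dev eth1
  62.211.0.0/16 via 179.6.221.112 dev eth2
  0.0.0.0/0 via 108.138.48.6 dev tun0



Longest prefix match for 116.50.44.243:
  /26 116.50.44.192: MATCH
  /15 202.164.0.0: no
  /16 62.211.0.0: no
  /0 0.0.0.0: MATCH
Selected: next-hop 117.162.104.36 via eth0 (matched /26)


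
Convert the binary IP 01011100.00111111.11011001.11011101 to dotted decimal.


01011100 = 92
00111111 = 63
11011001 = 217
11011101 = 221
IP: 92.63.217.221


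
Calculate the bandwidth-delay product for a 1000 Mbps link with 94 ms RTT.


BDP = bandwidth * RTT
= 1000 Mbps * 94 ms
= 1000 * 1e6 * 94 / 1000 bits
= 94000000 bits
= 11750000 bytes
= 11474.6094 KB
BDP = 94000000 bits (11750000 bytes)


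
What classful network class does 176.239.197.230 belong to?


First octet: 176
Binary: 10110000
10xxxxxx -> Class B (128-191)
Class B, default mask 255.255.0.0 (/16)


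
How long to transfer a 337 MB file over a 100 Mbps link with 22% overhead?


Effective throughput = 100 * (1 - 22/100) = 78 Mbps
File size in Mb = 337 * 8 = 2696 Mb
Time = 2696 / 78
Time = 34.5641 seconds


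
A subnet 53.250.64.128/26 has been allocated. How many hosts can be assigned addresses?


Host bits = 32 - 26 = 6
Total addresses = 2^6 = 64
Usable = total - 2 (network and broadcast)
Usable hosts: 62


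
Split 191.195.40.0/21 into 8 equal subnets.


New prefix = 21 + 3 = 24
Each subnet has 256 addresses
  191.195.40.0/24
  191.195.41.0/24
  191.195.42.0/24
  191.195.43.0/24
  191.195.44.0/24
  191.195.45.0/24
  191.195.46.0/24
  191.195.47.0/24
Subnets: 191.195.40.0/24, 191.195.41.0/24, 191.195.42.0/24, 191.195.43.0/24, 191.195.44.0/24, 191.195.45.0/24, 191.195.46.0/24, 191.195.47.0/24


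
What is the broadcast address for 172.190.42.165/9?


Network: 172.128.0.0/9
Host bits = 23
Set all host bits to 1:
Broadcast: 172.255.255.255


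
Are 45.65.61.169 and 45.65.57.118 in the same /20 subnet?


Mask: 255.255.240.0
45.65.61.169 AND mask = 45.65.48.0
45.65.57.118 AND mask = 45.65.48.0
Yes, same subnet (45.65.48.0)


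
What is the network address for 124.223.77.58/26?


IP:   01111100.11011111.01001101.00111010
Mask: 11111111.11111111.11111111.11000000
AND operation:
Net:  01111100.11011111.01001101.00000000
Network: 124.223.77.0/26


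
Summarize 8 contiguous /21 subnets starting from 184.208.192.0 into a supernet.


Original prefix: /21
Number of subnets: 8 = 2^3
New prefix = 21 - 3 = 18
Supernet: 184.208.192.0/18


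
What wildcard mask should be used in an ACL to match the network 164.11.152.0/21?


Subnet mask: 255.255.248.0
Wildcard = 255.255.255.255 - subnet mask
255 - 255 = 0
255 - 255 = 0
255 - 248 = 7
255 - 0 = 255
Wildcard: 0.0.7.255


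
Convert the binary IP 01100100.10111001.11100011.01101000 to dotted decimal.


01100100 = 100
10111001 = 185
11100011 = 227
01101000 = 104
IP: 100.185.227.104


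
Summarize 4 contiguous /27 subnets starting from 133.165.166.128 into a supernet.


Original prefix: /27
Number of subnets: 4 = 2^2
New prefix = 27 - 2 = 25
Supernet: 133.165.166.128/25


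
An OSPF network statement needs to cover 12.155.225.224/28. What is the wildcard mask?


Subnet mask: 255.255.255.240
Wildcard = 255.255.255.255 - subnet mask
255 - 255 = 0
255 - 255 = 0
255 - 255 = 0
255 - 240 = 15
Wildcard: 0.0.0.15


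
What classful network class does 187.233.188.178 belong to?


First octet: 187
Binary: 10111011
10xxxxxx -> Class B (128-191)
Class B, default mask 255.255.0.0 (/16)


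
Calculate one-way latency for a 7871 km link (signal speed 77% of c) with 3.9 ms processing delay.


Speed = 0.77 * 3e5 km/s = 231000 km/s
Propagation delay = 7871 / 231000 = 0.0341 s = 34.0736 ms
Processing delay = 3.9 ms
Total one-way latency = 37.9736 ms


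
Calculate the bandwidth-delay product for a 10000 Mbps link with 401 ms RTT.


BDP = bandwidth * RTT
= 10000 Mbps * 401 ms
= 10000 * 1e6 * 401 / 1000 bits
= 4010000000 bits
= 501250000 bytes
= 489501.9531 KB
BDP = 4010000000 bits (501250000 bytes)


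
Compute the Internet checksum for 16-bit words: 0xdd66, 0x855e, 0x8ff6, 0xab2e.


Sum all words (with carry folding):
+ 0xdd66 = 0xdd66
+ 0x855e = 0x62c5
+ 0x8ff6 = 0xf2bb
+ 0xab2e = 0x9dea
One's complement: ~0x9dea
Checksum = 0x6215


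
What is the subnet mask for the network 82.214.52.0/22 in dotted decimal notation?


/22 means 22 network bits, 10 host bits
Binary: 11111111111111111111110000000000
Mask: 255.255.252.0


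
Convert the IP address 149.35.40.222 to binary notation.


149 = 10010101
35 = 00100011
40 = 00101000
222 = 11011110
Binary: 10010101.00100011.00101000.11011110


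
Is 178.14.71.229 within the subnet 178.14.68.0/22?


Subnet network: 178.14.68.0
Test IP AND mask: 178.14.68.0
Yes, 178.14.71.229 is in 178.14.68.0/22


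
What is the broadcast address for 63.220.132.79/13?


Network: 63.216.0.0/13
Host bits = 19
Set all host bits to 1:
Broadcast: 63.223.255.255


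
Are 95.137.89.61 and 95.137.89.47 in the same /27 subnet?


Mask: 255.255.255.224
95.137.89.61 AND mask = 95.137.89.32
95.137.89.47 AND mask = 95.137.89.32
Yes, same subnet (95.137.89.32)


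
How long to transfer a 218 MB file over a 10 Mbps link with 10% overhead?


Effective throughput = 10 * (1 - 10/100) = 9 Mbps
File size in Mb = 218 * 8 = 1744 Mb
Time = 1744 / 9
Time = 193.7778 seconds


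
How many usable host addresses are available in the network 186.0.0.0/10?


Host bits = 32 - 10 = 22
Total addresses = 2^22 = 4194304
Usable = total - 2 (network and broadcast)
Usable hosts: 4194302


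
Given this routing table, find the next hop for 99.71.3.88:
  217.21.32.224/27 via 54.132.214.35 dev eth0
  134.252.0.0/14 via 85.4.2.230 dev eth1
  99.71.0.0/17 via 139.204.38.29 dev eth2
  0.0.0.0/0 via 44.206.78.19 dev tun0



Longest prefix match for 99.71.3.88:
  /27 217.21.32.224: no
  /14 134.252.0.0: no
  /17 99.71.0.0: MATCH
  /0 0.0.0.0: MATCH
Selected: next-hop 139.204.38.29 via eth2 (matched /17)


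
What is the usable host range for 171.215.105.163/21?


Network: 171.215.104.0
Broadcast: 171.215.111.255
First usable = network + 1
Last usable = broadcast - 1
Range: 171.215.104.1 to 171.215.111.254


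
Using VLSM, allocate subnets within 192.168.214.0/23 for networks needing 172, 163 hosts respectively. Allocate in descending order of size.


172 hosts -> /24 (254 usable): 192.168.214.0/24
163 hosts -> /24 (254 usable): 192.168.215.0/24
Allocation: 192.168.214.0/24 (172 hosts, 254 usable); 192.168.215.0/24 (163 hosts, 254 usable)


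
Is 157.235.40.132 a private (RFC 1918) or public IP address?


RFC 1918 private ranges:
  10.0.0.0/8 (10.0.0.0 - 10.255.255.255)
  172.16.0.0/12 (172.16.0.0 - 172.31.255.255)
  192.168.0.0/16 (192.168.0.0 - 192.168.255.255)
Public (not in any RFC 1918 range)


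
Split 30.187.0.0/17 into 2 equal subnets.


New prefix = 17 + 1 = 18
Each subnet has 16384 addresses
  30.187.0.0/18
  30.187.64.0/18
Subnets: 30.187.0.0/18, 30.187.64.0/18


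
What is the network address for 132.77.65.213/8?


IP:   10000100.01001101.01000001.11010101
Mask: 11111111.00000000.00000000.00000000
AND operation:
Net:  10000100.00000000.00000000.00000000
Network: 132.0.0.0/8


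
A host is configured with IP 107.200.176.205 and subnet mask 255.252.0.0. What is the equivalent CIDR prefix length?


Binary: 11111111.11111100.00000000.00000000
Count leading 1s
Prefix: /14


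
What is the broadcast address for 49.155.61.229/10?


Network: 49.128.0.0/10
Host bits = 22
Set all host bits to 1:
Broadcast: 49.191.255.255


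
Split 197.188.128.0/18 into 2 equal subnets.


New prefix = 18 + 1 = 19
Each subnet has 8192 addresses
  197.188.128.0/19
  197.188.160.0/19
Subnets: 197.188.128.0/19, 197.188.160.0/19


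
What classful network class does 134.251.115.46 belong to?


First octet: 134
Binary: 10000110
10xxxxxx -> Class B (128-191)
Class B, default mask 255.255.0.0 (/16)


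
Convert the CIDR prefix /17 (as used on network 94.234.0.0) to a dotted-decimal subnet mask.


/17 means 17 network bits, 15 host bits
Binary: 11111111111111111000000000000000
Mask: 255.255.128.0


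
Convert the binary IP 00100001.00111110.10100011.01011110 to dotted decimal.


00100001 = 33
00111110 = 62
10100011 = 163
01011110 = 94
IP: 33.62.163.94


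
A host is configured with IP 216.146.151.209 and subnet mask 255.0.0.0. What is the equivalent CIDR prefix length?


Binary: 11111111.00000000.00000000.00000000
Count leading 1s
Prefix: /8


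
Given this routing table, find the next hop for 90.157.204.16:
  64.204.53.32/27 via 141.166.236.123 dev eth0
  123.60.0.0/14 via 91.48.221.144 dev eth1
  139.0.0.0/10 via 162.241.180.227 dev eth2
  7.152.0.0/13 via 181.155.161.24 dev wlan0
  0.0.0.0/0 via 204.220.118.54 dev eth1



Longest prefix match for 90.157.204.16:
  /27 64.204.53.32: no
  /14 123.60.0.0: no
  /10 139.0.0.0: no
  /13 7.152.0.0: no
  /0 0.0.0.0: MATCH
Selected: next-hop 204.220.118.54 via eth1 (matched /0)


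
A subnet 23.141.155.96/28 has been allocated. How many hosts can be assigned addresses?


Host bits = 32 - 28 = 4
Total addresses = 2^4 = 16
Usable = total - 2 (network and broadcast)
Usable hosts: 14


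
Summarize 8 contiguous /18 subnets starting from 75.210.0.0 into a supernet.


Original prefix: /18
Number of subnets: 8 = 2^3
New prefix = 18 - 3 = 15
Supernet: 75.210.0.0/15


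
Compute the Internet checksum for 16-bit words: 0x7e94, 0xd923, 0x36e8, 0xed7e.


Sum all words (with carry folding):
+ 0x7e94 = 0x7e94
+ 0xd923 = 0x57b8
+ 0x36e8 = 0x8ea0
+ 0xed7e = 0x7c1f
One's complement: ~0x7c1f
Checksum = 0x83e0


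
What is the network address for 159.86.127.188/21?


IP:   10011111.01010110.01111111.10111100
Mask: 11111111.11111111.11111000.00000000
AND operation:
Net:  10011111.01010110.01111000.00000000
Network: 159.86.120.0/21


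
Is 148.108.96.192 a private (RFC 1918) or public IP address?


RFC 1918 private ranges:
  10.0.0.0/8 (10.0.0.0 - 10.255.255.255)
  172.16.0.0/12 (172.16.0.0 - 172.31.255.255)
  192.168.0.0/16 (192.168.0.0 - 192.168.255.255)
Public (not in any RFC 1918 range)


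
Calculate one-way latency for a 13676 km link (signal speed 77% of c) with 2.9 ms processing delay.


Speed = 0.77 * 3e5 km/s = 231000 km/s
Propagation delay = 13676 / 231000 = 0.0592 s = 59.2035 ms
Processing delay = 2.9 ms
Total one-way latency = 62.1035 ms


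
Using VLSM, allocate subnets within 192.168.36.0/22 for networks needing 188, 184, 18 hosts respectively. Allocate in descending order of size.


188 hosts -> /24 (254 usable): 192.168.36.0/24
184 hosts -> /24 (254 usable): 192.168.37.0/24
18 hosts -> /27 (30 usable): 192.168.38.0/27
Allocation: 192.168.36.0/24 (188 hosts, 254 usable); 192.168.37.0/24 (184 hosts, 254 usable); 192.168.38.0/27 (18 hosts, 30 usable)


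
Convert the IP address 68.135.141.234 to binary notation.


68 = 01000100
135 = 10000111
141 = 10001101
234 = 11101010
Binary: 01000100.10000111.10001101.11101010


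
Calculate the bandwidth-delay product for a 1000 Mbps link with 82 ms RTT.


BDP = bandwidth * RTT
= 1000 Mbps * 82 ms
= 1000 * 1e6 * 82 / 1000 bits
= 82000000 bits
= 10250000 bytes
= 10009.7656 KB
BDP = 82000000 bits (10250000 bytes)


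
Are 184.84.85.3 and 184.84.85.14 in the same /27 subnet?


Mask: 255.255.255.224
184.84.85.3 AND mask = 184.84.85.0
184.84.85.14 AND mask = 184.84.85.0
Yes, same subnet (184.84.85.0)


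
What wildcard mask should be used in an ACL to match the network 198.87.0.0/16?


Subnet mask: 255.255.0.0
Wildcard = 255.255.255.255 - subnet mask
255 - 255 = 0
255 - 255 = 0
255 - 0 = 255
255 - 0 = 255
Wildcard: 0.0.255.255


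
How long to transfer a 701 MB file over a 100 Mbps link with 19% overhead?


Effective throughput = 100 * (1 - 19/100) = 81 Mbps
File size in Mb = 701 * 8 = 5608 Mb
Time = 5608 / 81
Time = 69.2346 seconds


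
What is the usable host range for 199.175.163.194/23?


Network: 199.175.162.0
Broadcast: 199.175.163.255
First usable = network + 1
Last usable = broadcast - 1
Range: 199.175.162.1 to 199.175.163.254


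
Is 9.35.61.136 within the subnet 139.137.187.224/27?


Subnet network: 139.137.187.224
Test IP AND mask: 9.35.61.128
No, 9.35.61.136 is not in 139.137.187.224/27


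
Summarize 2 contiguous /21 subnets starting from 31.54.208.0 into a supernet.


Original prefix: /21
Number of subnets: 2 = 2^1
New prefix = 21 - 1 = 20
Supernet: 31.54.208.0/20


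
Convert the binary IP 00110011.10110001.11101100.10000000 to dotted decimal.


00110011 = 51
10110001 = 177
11101100 = 236
10000000 = 128
IP: 51.177.236.128


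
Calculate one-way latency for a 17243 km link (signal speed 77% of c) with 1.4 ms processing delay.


Speed = 0.77 * 3e5 km/s = 231000 km/s
Propagation delay = 17243 / 231000 = 0.0746 s = 74.645 ms
Processing delay = 1.4 ms
Total one-way latency = 76.045 ms


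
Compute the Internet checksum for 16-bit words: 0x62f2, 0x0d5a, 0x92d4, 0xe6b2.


Sum all words (with carry folding):
+ 0x62f2 = 0x62f2
+ 0x0d5a = 0x704c
+ 0x92d4 = 0x0321
+ 0xe6b2 = 0xe9d3
One's complement: ~0xe9d3
Checksum = 0x162c


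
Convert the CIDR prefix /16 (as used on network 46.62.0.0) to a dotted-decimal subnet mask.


/16 means 16 network bits, 16 host bits
Binary: 11111111111111110000000000000000
Mask: 255.255.0.0


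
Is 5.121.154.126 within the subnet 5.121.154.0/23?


Subnet network: 5.121.154.0
Test IP AND mask: 5.121.154.0
Yes, 5.121.154.126 is in 5.121.154.0/23


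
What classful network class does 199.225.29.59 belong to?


First octet: 199
Binary: 11000111
110xxxxx -> Class C (192-223)
Class C, default mask 255.255.255.0 (/24)


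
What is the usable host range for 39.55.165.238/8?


Network: 39.0.0.0
Broadcast: 39.255.255.255
First usable = network + 1
Last usable = broadcast - 1
Range: 39.0.0.1 to 39.255.255.254


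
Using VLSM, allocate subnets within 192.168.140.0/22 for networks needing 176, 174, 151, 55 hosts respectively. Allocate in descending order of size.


176 hosts -> /24 (254 usable): 192.168.140.0/24
174 hosts -> /24 (254 usable): 192.168.141.0/24
151 hosts -> /24 (254 usable): 192.168.142.0/24
55 hosts -> /26 (62 usable): 192.168.143.0/26
Allocation: 192.168.140.0/24 (176 hosts, 254 usable); 192.168.141.0/24 (174 hosts, 254 usable); 192.168.142.0/24 (151 hosts, 254 usable); 192.168.143.0/26 (55 hosts, 62 usable)


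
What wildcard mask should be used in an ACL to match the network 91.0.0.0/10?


Subnet mask: 255.192.0.0
Wildcard = 255.255.255.255 - subnet mask
255 - 255 = 0
255 - 192 = 63
255 - 0 = 255
255 - 0 = 255
Wildcard: 0.63.255.255


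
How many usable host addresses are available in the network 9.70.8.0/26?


Host bits = 32 - 26 = 6
Total addresses = 2^6 = 64
Usable = total - 2 (network and broadcast)
Usable hosts: 62


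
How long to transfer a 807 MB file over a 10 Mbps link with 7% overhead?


Effective throughput = 10 * (1 - 7/100) = 9.3 Mbps
File size in Mb = 807 * 8 = 6456 Mb
Time = 6456 / 9.3
Time = 694.1935 seconds


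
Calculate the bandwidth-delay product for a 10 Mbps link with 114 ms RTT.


BDP = bandwidth * RTT
= 10 Mbps * 114 ms
= 10 * 1e6 * 114 / 1000 bits
= 1140000 bits
= 142500 bytes
= 139.1602 KB
BDP = 1140000 bits (142500 bytes)


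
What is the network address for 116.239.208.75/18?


IP:   01110100.11101111.11010000.01001011
Mask: 11111111.11111111.11000000.00000000
AND operation:
Net:  01110100.11101111.11000000.00000000
Network: 116.239.192.0/18


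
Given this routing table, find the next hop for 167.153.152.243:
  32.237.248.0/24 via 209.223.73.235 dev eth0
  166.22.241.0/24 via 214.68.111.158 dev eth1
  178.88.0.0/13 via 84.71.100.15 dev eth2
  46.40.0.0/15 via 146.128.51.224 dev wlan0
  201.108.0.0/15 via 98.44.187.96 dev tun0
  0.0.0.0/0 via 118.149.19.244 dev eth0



Longest prefix match for 167.153.152.243:
  /24 32.237.248.0: no
  /24 166.22.241.0: no
  /13 178.88.0.0: no
  /15 46.40.0.0: no
  /15 201.108.0.0: no
  /0 0.0.0.0: MATCH
Selected: next-hop 118.149.19.244 via eth0 (matched /0)


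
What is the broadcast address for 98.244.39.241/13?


Network: 98.240.0.0/13
Host bits = 19
Set all host bits to 1:
Broadcast: 98.247.255.255


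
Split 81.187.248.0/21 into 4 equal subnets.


New prefix = 21 + 2 = 23
Each subnet has 512 addresses
  81.187.248.0/23
  81.187.250.0/23
  81.187.252.0/23
  81.187.254.0/23
Subnets: 81.187.248.0/23, 81.187.250.0/23, 81.187.252.0/23, 81.187.254.0/23


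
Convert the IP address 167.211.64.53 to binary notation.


167 = 10100111
211 = 11010011
64 = 01000000
53 = 00110101
Binary: 10100111.11010011.01000000.00110101


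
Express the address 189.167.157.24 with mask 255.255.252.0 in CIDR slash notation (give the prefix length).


Binary: 11111111.11111111.11111100.00000000
Count leading 1s
Prefix: /22


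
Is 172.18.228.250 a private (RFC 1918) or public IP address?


RFC 1918 private ranges:
  10.0.0.0/8 (10.0.0.0 - 10.255.255.255)
  172.16.0.0/12 (172.16.0.0 - 172.31.255.255)
  192.168.0.0/16 (192.168.0.0 - 192.168.255.255)
Private (in 172.16.0.0/12)


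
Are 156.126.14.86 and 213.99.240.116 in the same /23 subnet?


Mask: 255.255.254.0
156.126.14.86 AND mask = 156.126.14.0
213.99.240.116 AND mask = 213.99.240.0
No, different subnets (156.126.14.0 vs 213.99.240.0)


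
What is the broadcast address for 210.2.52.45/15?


Network: 210.2.0.0/15
Host bits = 17
Set all host bits to 1:
Broadcast: 210.3.255.255


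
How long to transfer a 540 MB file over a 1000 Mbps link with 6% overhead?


Effective throughput = 1000 * (1 - 6/100) = 940 Mbps
File size in Mb = 540 * 8 = 4320 Mb
Time = 4320 / 940
Time = 4.5957 seconds


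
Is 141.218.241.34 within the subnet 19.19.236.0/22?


Subnet network: 19.19.236.0
Test IP AND mask: 141.218.240.0
No, 141.218.241.34 is not in 19.19.236.0/22


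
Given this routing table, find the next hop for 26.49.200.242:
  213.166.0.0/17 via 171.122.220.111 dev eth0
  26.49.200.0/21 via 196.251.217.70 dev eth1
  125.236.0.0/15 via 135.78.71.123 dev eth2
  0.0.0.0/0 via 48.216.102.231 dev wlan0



Longest prefix match for 26.49.200.242:
  /17 213.166.0.0: no
  /21 26.49.200.0: MATCH
  /15 125.236.0.0: no
  /0 0.0.0.0: MATCH
Selected: next-hop 196.251.217.70 via eth1 (matched /21)


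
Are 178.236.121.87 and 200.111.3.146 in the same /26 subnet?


Mask: 255.255.255.192
178.236.121.87 AND mask = 178.236.121.64
200.111.3.146 AND mask = 200.111.3.128
No, different subnets (178.236.121.64 vs 200.111.3.128)


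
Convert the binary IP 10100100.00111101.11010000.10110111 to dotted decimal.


10100100 = 164
00111101 = 61
11010000 = 208
10110111 = 183
IP: 164.61.208.183


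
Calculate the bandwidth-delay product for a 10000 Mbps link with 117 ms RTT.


BDP = bandwidth * RTT
= 10000 Mbps * 117 ms
= 10000 * 1e6 * 117 / 1000 bits
= 1170000000 bits
= 146250000 bytes
= 142822.2656 KB
BDP = 1170000000 bits (146250000 bytes)


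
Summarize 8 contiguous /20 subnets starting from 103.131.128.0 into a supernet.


Original prefix: /20
Number of subnets: 8 = 2^3
New prefix = 20 - 3 = 17
Supernet: 103.131.128.0/17


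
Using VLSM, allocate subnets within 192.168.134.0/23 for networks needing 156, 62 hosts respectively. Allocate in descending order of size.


156 hosts -> /24 (254 usable): 192.168.134.0/24
62 hosts -> /26 (62 usable): 192.168.135.0/26
Allocation: 192.168.134.0/24 (156 hosts, 254 usable); 192.168.135.0/26 (62 hosts, 62 usable)


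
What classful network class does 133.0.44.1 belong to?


First octet: 133
Binary: 10000101
10xxxxxx -> Class B (128-191)
Class B, default mask 255.255.0.0 (/16)


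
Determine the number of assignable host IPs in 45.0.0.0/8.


Host bits = 32 - 8 = 24
Total addresses = 2^24 = 16777216
Usable = total - 2 (network and broadcast)
Usable hosts: 16777214


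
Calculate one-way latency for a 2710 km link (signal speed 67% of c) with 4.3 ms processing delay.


Speed = 0.67 * 3e5 km/s = 201000 km/s
Propagation delay = 2710 / 201000 = 0.0135 s = 13.4826 ms
Processing delay = 4.3 ms
Total one-way latency = 17.7826 ms


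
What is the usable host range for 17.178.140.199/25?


Network: 17.178.140.128
Broadcast: 17.178.140.255
First usable = network + 1
Last usable = broadcast - 1
Range: 17.178.140.129 to 17.178.140.254


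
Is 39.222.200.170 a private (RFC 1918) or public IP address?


RFC 1918 private ranges:
  10.0.0.0/8 (10.0.0.0 - 10.255.255.255)
  172.16.0.0/12 (172.16.0.0 - 172.31.255.255)
  192.168.0.0/16 (192.168.0.0 - 192.168.255.255)
Public (not in any RFC 1918 range)


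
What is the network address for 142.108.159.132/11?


IP:   10001110.01101100.10011111.10000100
Mask: 11111111.11100000.00000000.00000000
AND operation:
Net:  10001110.01100000.00000000.00000000
Network: 142.96.0.0/11


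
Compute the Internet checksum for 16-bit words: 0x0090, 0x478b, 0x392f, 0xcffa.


Sum all words (with carry folding):
+ 0x0090 = 0x0090
+ 0x478b = 0x481b
+ 0x392f = 0x814a
+ 0xcffa = 0x5145
One's complement: ~0x5145
Checksum = 0xaeba


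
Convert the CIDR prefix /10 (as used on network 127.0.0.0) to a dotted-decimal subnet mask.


/10 means 10 network bits, 22 host bits
Binary: 11111111110000000000000000000000
Mask: 255.192.0.0


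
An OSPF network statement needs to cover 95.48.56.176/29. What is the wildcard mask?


Subnet mask: 255.255.255.248
Wildcard = 255.255.255.255 - subnet mask
255 - 255 = 0
255 - 255 = 0
255 - 255 = 0
255 - 248 = 7
Wildcard: 0.0.0.7


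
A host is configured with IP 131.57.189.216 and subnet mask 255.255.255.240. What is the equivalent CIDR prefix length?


Binary: 11111111.11111111.11111111.11110000
Count leading 1s
Prefix: /28


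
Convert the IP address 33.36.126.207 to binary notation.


33 = 00100001
36 = 00100100
126 = 01111110
207 = 11001111
Binary: 00100001.00100100.01111110.11001111


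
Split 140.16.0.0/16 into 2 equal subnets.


New prefix = 16 + 1 = 17
Each subnet has 32768 addresses
  140.16.0.0/17
  140.16.128.0/17
Subnets: 140.16.0.0/17, 140.16.128.0/17


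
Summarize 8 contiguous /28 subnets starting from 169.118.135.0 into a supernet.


Original prefix: /28
Number of subnets: 8 = 2^3
New prefix = 28 - 3 = 25
Supernet: 169.118.135.0/25


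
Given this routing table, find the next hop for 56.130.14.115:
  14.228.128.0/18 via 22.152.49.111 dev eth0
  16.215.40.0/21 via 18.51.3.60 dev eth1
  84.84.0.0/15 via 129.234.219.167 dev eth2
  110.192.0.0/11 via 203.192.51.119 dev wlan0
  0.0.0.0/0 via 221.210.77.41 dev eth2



Longest prefix match for 56.130.14.115:
  /18 14.228.128.0: no
  /21 16.215.40.0: no
  /15 84.84.0.0: no
  /11 110.192.0.0: no
  /0 0.0.0.0: MATCH
Selected: next-hop 221.210.77.41 via eth2 (matched /0)


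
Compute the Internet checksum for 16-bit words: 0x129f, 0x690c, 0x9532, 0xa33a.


Sum all words (with carry folding):
+ 0x129f = 0x129f
+ 0x690c = 0x7bab
+ 0x9532 = 0x10de
+ 0xa33a = 0xb418
One's complement: ~0xb418
Checksum = 0x4be7


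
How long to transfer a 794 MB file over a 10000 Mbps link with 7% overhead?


Effective throughput = 10000 * (1 - 7/100) = 9300 Mbps
File size in Mb = 794 * 8 = 6352 Mb
Time = 6352 / 9300
Time = 0.683 seconds


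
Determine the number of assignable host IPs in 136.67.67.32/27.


Host bits = 32 - 27 = 5
Total addresses = 2^5 = 32
Usable = total - 2 (network and broadcast)
Usable hosts: 30


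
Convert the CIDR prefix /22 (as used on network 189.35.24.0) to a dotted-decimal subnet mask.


/22 means 22 network bits, 10 host bits
Binary: 11111111111111111111110000000000
Mask: 255.255.252.0


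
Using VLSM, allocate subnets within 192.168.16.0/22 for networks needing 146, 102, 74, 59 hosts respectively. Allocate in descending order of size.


146 hosts -> /24 (254 usable): 192.168.16.0/24
102 hosts -> /25 (126 usable): 192.168.17.0/25
74 hosts -> /25 (126 usable): 192.168.17.128/25
59 hosts -> /26 (62 usable): 192.168.18.0/26
Allocation: 192.168.16.0/24 (146 hosts, 254 usable); 192.168.17.0/25 (102 hosts, 126 usable); 192.168.17.128/25 (74 hosts, 126 usable); 192.168.18.0/26 (59 hosts, 62 usable)


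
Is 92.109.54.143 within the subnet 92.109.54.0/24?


Subnet network: 92.109.54.0
Test IP AND mask: 92.109.54.0
Yes, 92.109.54.143 is in 92.109.54.0/24


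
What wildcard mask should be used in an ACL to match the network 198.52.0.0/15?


Subnet mask: 255.254.0.0
Wildcard = 255.255.255.255 - subnet mask
255 - 255 = 0
255 - 254 = 1
255 - 0 = 255
255 - 0 = 255
Wildcard: 0.1.255.255


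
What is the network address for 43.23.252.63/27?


IP:   00101011.00010111.11111100.00111111
Mask: 11111111.11111111.11111111.11100000
AND operation:
Net:  00101011.00010111.11111100.00100000
Network: 43.23.252.32/27


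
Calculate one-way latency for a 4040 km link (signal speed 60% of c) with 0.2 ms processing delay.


Speed = 0.6 * 3e5 km/s = 180000 km/s
Propagation delay = 4040 / 180000 = 0.0224 s = 22.4444 ms
Processing delay = 0.2 ms
Total one-way latency = 22.6444 ms


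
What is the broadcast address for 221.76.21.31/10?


Network: 221.64.0.0/10
Host bits = 22
Set all host bits to 1:
Broadcast: 221.127.255.255


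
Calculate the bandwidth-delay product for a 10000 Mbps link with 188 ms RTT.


BDP = bandwidth * RTT
= 10000 Mbps * 188 ms
= 10000 * 1e6 * 188 / 1000 bits
= 1880000000 bits
= 235000000 bytes
= 229492.1875 KB
BDP = 1880000000 bits (235000000 bytes)


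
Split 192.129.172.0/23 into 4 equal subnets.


New prefix = 23 + 2 = 25
Each subnet has 128 addresses
  192.129.172.0/25
  192.129.172.128/25
  192.129.173.0/25
  192.129.173.128/25
Subnets: 192.129.172.0/25, 192.129.172.128/25, 192.129.173.0/25, 192.129.173.128/25


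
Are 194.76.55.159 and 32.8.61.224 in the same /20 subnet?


Mask: 255.255.240.0
194.76.55.159 AND mask = 194.76.48.0
32.8.61.224 AND mask = 32.8.48.0
No, different subnets (194.76.48.0 vs 32.8.48.0)


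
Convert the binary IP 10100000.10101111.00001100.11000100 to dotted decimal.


10100000 = 160
10101111 = 175
00001100 = 12
11000100 = 196
IP: 160.175.12.196


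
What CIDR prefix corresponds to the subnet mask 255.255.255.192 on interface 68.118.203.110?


Binary: 11111111.11111111.11111111.11000000
Count leading 1s
Prefix: /26


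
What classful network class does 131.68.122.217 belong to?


First octet: 131
Binary: 10000011
10xxxxxx -> Class B (128-191)
Class B, default mask 255.255.0.0 (/16)


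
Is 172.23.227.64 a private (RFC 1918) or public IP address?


RFC 1918 private ranges:
  10.0.0.0/8 (10.0.0.0 - 10.255.255.255)
  172.16.0.0/12 (172.16.0.0 - 172.31.255.255)
  192.168.0.0/16 (192.168.0.0 - 192.168.255.255)
Private (in 172.16.0.0/12)


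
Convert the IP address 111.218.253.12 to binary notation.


111 = 01101111
218 = 11011010
253 = 11111101
12 = 00001100
Binary: 01101111.11011010.11111101.00001100


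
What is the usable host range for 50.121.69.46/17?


Network: 50.121.0.0
Broadcast: 50.121.127.255
First usable = network + 1
Last usable = broadcast - 1
Range: 50.121.0.1 to 50.121.127.254


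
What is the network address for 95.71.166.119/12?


IP:   01011111.01000111.10100110.01110111
Mask: 11111111.11110000.00000000.00000000
AND operation:
Net:  01011111.01000000.00000000.00000000
Network: 95.64.0.0/12


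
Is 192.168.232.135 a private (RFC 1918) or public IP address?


RFC 1918 private ranges:
  10.0.0.0/8 (10.0.0.0 - 10.255.255.255)
  172.16.0.0/12 (172.16.0.0 - 172.31.255.255)
  192.168.0.0/16 (192.168.0.0 - 192.168.255.255)
Private (in 192.168.0.0/16)


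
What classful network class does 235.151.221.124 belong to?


First octet: 235
Binary: 11101011
1110xxxx -> Class D (224-239)
Class D (multicast), default mask N/A


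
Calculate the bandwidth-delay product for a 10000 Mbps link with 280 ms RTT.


BDP = bandwidth * RTT
= 10000 Mbps * 280 ms
= 10000 * 1e6 * 280 / 1000 bits
= 2800000000 bits
= 350000000 bytes
= 341796.875 KB
BDP = 2800000000 bits (350000000 bytes)


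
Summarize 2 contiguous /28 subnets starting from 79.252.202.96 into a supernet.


Original prefix: /28
Number of subnets: 2 = 2^1
New prefix = 28 - 1 = 27
Supernet: 79.252.202.96/27


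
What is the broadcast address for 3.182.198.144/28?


Network: 3.182.198.144/28
Host bits = 4
Set all host bits to 1:
Broadcast: 3.182.198.159


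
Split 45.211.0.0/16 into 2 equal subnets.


New prefix = 16 + 1 = 17
Each subnet has 32768 addresses
  45.211.0.0/17
  45.211.128.0/17
Subnets: 45.211.0.0/17, 45.211.128.0/17


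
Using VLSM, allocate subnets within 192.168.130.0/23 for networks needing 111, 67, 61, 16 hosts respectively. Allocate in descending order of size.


111 hosts -> /25 (126 usable): 192.168.130.0/25
67 hosts -> /25 (126 usable): 192.168.130.128/25
61 hosts -> /26 (62 usable): 192.168.131.0/26
16 hosts -> /27 (30 usable): 192.168.131.64/27
Allocation: 192.168.130.0/25 (111 hosts, 126 usable); 192.168.130.128/25 (67 hosts, 126 usable); 192.168.131.0/26 (61 hosts, 62 usable); 192.168.131.64/27 (16 hosts, 30 usable)


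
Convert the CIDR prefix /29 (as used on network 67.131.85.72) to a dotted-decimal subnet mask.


/29 means 29 network bits, 3 host bits
Binary: 11111111111111111111111111111000
Mask: 255.255.255.248


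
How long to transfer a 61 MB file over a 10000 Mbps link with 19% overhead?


Effective throughput = 10000 * (1 - 19/100) = 8100.0 Mbps
File size in Mb = 61 * 8 = 488 Mb
Time = 488 / 8100.0
Time = 0.0602 seconds


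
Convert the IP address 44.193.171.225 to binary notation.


44 = 00101100
193 = 11000001
171 = 10101011
225 = 11100001
Binary: 00101100.11000001.10101011.11100001


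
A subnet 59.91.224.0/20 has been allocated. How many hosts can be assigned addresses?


Host bits = 32 - 20 = 12
Total addresses = 2^12 = 4096
Usable = total - 2 (network and broadcast)
Usable hosts: 4094


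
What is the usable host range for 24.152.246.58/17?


Network: 24.152.128.0
Broadcast: 24.152.255.255
First usable = network + 1
Last usable = broadcast - 1
Range: 24.152.128.1 to 24.152.255.254


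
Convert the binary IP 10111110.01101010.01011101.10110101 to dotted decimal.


10111110 = 190
01101010 = 106
01011101 = 93
10110101 = 181
IP: 190.106.93.181


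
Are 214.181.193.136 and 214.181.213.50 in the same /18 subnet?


Mask: 255.255.192.0
214.181.193.136 AND mask = 214.181.192.0
214.181.213.50 AND mask = 214.181.192.0
Yes, same subnet (214.181.192.0)


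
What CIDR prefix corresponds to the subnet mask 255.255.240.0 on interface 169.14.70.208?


Binary: 11111111.11111111.11110000.00000000
Count leading 1s
Prefix: /20


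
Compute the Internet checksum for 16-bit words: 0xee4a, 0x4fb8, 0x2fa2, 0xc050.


Sum all words (with carry folding):
+ 0xee4a = 0xee4a
+ 0x4fb8 = 0x3e03
+ 0x2fa2 = 0x6da5
+ 0xc050 = 0x2df6
One's complement: ~0x2df6
Checksum = 0xd209


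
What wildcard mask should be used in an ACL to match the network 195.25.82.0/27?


Subnet mask: 255.255.255.224
Wildcard = 255.255.255.255 - subnet mask
255 - 255 = 0
255 - 255 = 0
255 - 255 = 0
255 - 224 = 31
Wildcard: 0.0.0.31


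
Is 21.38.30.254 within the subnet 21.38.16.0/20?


Subnet network: 21.38.16.0
Test IP AND mask: 21.38.16.0
Yes, 21.38.30.254 is in 21.38.16.0/20


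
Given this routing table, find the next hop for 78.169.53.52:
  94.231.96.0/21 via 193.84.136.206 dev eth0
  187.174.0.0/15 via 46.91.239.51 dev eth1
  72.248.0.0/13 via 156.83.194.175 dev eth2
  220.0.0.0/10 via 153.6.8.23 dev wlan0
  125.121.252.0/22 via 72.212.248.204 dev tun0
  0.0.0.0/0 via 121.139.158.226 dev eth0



Longest prefix match for 78.169.53.52:
  /21 94.231.96.0: no
  /15 187.174.0.0: no
  /13 72.248.0.0: no
  /10 220.0.0.0: no
  /22 125.121.252.0: no
  /0 0.0.0.0: MATCH
Selected: next-hop 121.139.158.226 via eth0 (matched /0)


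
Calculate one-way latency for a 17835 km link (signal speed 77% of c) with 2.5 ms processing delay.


Speed = 0.77 * 3e5 km/s = 231000 km/s
Propagation delay = 17835 / 231000 = 0.0772 s = 77.2078 ms
Processing delay = 2.5 ms
Total one-way latency = 79.7078 ms


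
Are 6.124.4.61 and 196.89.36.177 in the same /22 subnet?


Mask: 255.255.252.0
6.124.4.61 AND mask = 6.124.4.0
196.89.36.177 AND mask = 196.89.36.0
No, different subnets (6.124.4.0 vs 196.89.36.0)


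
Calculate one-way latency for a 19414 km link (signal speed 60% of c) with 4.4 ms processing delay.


Speed = 0.6 * 3e5 km/s = 180000 km/s
Propagation delay = 19414 / 180000 = 0.1079 s = 107.8556 ms
Processing delay = 4.4 ms
Total one-way latency = 112.2556 ms


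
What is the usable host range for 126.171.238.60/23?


Network: 126.171.238.0
Broadcast: 126.171.239.255
First usable = network + 1
Last usable = broadcast - 1
Range: 126.171.238.1 to 126.171.239.254


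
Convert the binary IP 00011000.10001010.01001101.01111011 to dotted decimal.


00011000 = 24
10001010 = 138
01001101 = 77
01111011 = 123
IP: 24.138.77.123


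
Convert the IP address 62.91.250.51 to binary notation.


62 = 00111110
91 = 01011011
250 = 11111010
51 = 00110011
Binary: 00111110.01011011.11111010.00110011


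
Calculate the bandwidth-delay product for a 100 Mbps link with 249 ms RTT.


BDP = bandwidth * RTT
= 100 Mbps * 249 ms
= 100 * 1e6 * 249 / 1000 bits
= 24900000 bits
= 3112500 bytes
= 3039.5508 KB
BDP = 24900000 bits (3112500 bytes)


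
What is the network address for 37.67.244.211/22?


IP:   00100101.01000011.11110100.11010011
Mask: 11111111.11111111.11111100.00000000
AND operation:
Net:  00100101.01000011.11110100.00000000
Network: 37.67.244.0/22


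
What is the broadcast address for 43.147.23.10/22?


Network: 43.147.20.0/22
Host bits = 10
Set all host bits to 1:
Broadcast: 43.147.23.255


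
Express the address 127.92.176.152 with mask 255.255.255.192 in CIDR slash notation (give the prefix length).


Binary: 11111111.11111111.11111111.11000000
Count leading 1s
Prefix: /26


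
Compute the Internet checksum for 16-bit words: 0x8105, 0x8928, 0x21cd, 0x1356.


Sum all words (with carry folding):
+ 0x8105 = 0x8105
+ 0x8928 = 0x0a2e
+ 0x21cd = 0x2bfb
+ 0x1356 = 0x3f51
One's complement: ~0x3f51
Checksum = 0xc0ae


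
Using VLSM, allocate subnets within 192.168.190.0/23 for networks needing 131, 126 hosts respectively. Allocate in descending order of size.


131 hosts -> /24 (254 usable): 192.168.190.0/24
126 hosts -> /25 (126 usable): 192.168.191.0/25
Allocation: 192.168.190.0/24 (131 hosts, 254 usable); 192.168.191.0/25 (126 hosts, 126 usable)


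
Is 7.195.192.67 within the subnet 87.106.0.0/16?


Subnet network: 87.106.0.0
Test IP AND mask: 7.195.0.0
No, 7.195.192.67 is not in 87.106.0.0/16


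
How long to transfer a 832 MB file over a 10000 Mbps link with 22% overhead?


Effective throughput = 10000 * (1 - 22/100) = 7800 Mbps
File size in Mb = 832 * 8 = 6656 Mb
Time = 6656 / 7800
Time = 0.8533 seconds


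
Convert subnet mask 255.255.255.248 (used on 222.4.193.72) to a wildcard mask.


Subnet mask: 255.255.255.248
Wildcard = 255.255.255.255 - subnet mask
255 - 255 = 0
255 - 255 = 0
255 - 255 = 0
255 - 248 = 7
Wildcard: 0.0.0.7


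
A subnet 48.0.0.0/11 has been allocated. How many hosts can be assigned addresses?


Host bits = 32 - 11 = 21
Total addresses = 2^21 = 2097152
Usable = total - 2 (network and broadcast)
Usable hosts: 2097150


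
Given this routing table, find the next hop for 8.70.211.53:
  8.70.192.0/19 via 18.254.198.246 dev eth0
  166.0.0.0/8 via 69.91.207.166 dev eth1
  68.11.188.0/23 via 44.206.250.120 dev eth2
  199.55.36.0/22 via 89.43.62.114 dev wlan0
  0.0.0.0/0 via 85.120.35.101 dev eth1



Longest prefix match for 8.70.211.53:
  /19 8.70.192.0: MATCH
  /8 166.0.0.0: no
  /23 68.11.188.0: no
  /22 199.55.36.0: no
  /0 0.0.0.0: MATCH
Selected: next-hop 18.254.198.246 via eth0 (matched /19)


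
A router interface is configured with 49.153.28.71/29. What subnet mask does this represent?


/29 means 29 network bits, 3 host bits
Binary: 11111111111111111111111111111000
Mask: 255.255.255.248
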